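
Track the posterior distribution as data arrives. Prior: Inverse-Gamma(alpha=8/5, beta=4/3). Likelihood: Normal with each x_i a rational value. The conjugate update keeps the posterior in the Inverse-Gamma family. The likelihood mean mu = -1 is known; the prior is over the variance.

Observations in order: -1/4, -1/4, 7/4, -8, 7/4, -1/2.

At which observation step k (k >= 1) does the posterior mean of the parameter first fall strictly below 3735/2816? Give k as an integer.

k = 2

obs 1: x=-1/4 → posterior Inverse-Gamma(21/10, 155/96)
obs 2: x=-1/4 → posterior Inverse-Gamma(13/5, 91/48)
obs 3: x=7/4 → posterior Inverse-Gamma(31/10, 545/96)
obs 4: x=-8 → posterior Inverse-Gamma(18/5, 2897/96)
obs 5: x=7/4 → posterior Inverse-Gamma(41/10, 815/24)
obs 6: x=-1/2 → posterior Inverse-Gamma(23/5, 409/12)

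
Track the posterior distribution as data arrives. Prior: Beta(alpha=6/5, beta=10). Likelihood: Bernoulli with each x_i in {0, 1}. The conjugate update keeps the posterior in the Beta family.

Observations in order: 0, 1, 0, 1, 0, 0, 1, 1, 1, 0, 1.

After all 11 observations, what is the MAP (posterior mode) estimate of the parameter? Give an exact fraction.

obs 1: x=0 → posterior Beta(6/5, 11)
obs 2: x=1 → posterior Beta(11/5, 11)
obs 3: x=0 → posterior Beta(11/5, 12)
obs 4: x=1 → posterior Beta(16/5, 12)
obs 5: x=0 → posterior Beta(16/5, 13)
obs 6: x=0 → posterior Beta(16/5, 14)
obs 7: x=1 → posterior Beta(21/5, 14)
obs 8: x=1 → posterior Beta(26/5, 14)
obs 9: x=1 → posterior Beta(31/5, 14)
obs 10: x=0 → posterior Beta(31/5, 15)
obs 11: x=1 → posterior Beta(36/5, 15)

31/101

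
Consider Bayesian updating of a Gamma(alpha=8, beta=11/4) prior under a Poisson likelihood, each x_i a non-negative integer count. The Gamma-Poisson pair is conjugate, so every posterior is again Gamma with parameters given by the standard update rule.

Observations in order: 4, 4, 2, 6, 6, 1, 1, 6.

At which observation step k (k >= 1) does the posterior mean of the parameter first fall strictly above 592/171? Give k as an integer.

k = 4

obs 1: x=4 → posterior Gamma(12, 15/4)
obs 2: x=4 → posterior Gamma(16, 19/4)
obs 3: x=2 → posterior Gamma(18, 23/4)
obs 4: x=6 → posterior Gamma(24, 27/4)
obs 5: x=6 → posterior Gamma(30, 31/4)
obs 6: x=1 → posterior Gamma(31, 35/4)
obs 7: x=1 → posterior Gamma(32, 39/4)
obs 8: x=6 → posterior Gamma(38, 43/4)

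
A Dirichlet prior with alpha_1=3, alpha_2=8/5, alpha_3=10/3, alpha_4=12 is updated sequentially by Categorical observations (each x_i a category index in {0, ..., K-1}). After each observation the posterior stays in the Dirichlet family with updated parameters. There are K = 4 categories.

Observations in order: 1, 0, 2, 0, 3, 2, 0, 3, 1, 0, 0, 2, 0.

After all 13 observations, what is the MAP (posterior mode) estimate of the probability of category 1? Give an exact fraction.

obs 1: x=1 → posterior Dirichlet(3, 13/5, 10/3, 12)
obs 2: x=0 → posterior Dirichlet(4, 13/5, 10/3, 12)
obs 3: x=2 → posterior Dirichlet(4, 13/5, 13/3, 12)
obs 4: x=0 → posterior Dirichlet(5, 13/5, 13/3, 12)
obs 5: x=3 → posterior Dirichlet(5, 13/5, 13/3, 13)
obs 6: x=2 → posterior Dirichlet(5, 13/5, 16/3, 13)
obs 7: x=0 → posterior Dirichlet(6, 13/5, 16/3, 13)
obs 8: x=3 → posterior Dirichlet(6, 13/5, 16/3, 14)
obs 9: x=1 → posterior Dirichlet(6, 18/5, 16/3, 14)
obs 10: x=0 → posterior Dirichlet(7, 18/5, 16/3, 14)
obs 11: x=0 → posterior Dirichlet(8, 18/5, 16/3, 14)
obs 12: x=2 → posterior Dirichlet(8, 18/5, 19/3, 14)
obs 13: x=0 → posterior Dirichlet(9, 18/5, 19/3, 14)

39/434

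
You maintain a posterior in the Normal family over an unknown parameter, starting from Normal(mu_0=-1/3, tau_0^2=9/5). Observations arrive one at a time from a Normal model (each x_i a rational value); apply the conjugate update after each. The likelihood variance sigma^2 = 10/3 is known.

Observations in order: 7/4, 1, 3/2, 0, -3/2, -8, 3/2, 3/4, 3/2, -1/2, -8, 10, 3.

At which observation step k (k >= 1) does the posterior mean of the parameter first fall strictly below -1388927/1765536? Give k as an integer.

obs 1: x=7/4 → posterior Normal(367/924, 90/77)
obs 2: x=1 → posterior Normal(691/1248, 45/52)
obs 3: x=3/2 → posterior Normal(1177/1572, 90/131)
obs 4: x=0 → posterior Normal(1177/1896, 45/79)
obs 5: x=-3/2 → posterior Normal(691/2220, 18/37)
obs 6: x=-8 → posterior Normal(-1901/2544, 45/106)
obs 7: x=3/2 → posterior Normal(-1415/2868, 90/239)
obs 8: x=3/4 → posterior Normal(-293/798, 45/133)
obs 9: x=3/2 → posterior Normal(-343/1758, 90/293)
obs 10: x=-1/2 → posterior Normal(-53/240, 9/32)
obs 11: x=-8 → posterior Normal(-860/1041, 90/347)
obs 12: x=10 → posterior Normal(-25/561, 45/187)
obs 13: x=3 → posterior Normal(193/1203, 90/401)

k = 11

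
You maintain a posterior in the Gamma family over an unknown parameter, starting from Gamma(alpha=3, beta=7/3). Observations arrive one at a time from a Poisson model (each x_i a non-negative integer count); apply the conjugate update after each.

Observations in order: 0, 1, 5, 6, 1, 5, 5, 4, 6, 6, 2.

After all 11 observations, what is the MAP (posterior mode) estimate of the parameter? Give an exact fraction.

obs 1: x=0 → posterior Gamma(3, 10/3)
obs 2: x=1 → posterior Gamma(4, 13/3)
obs 3: x=5 → posterior Gamma(9, 16/3)
obs 4: x=6 → posterior Gamma(15, 19/3)
obs 5: x=1 → posterior Gamma(16, 22/3)
obs 6: x=5 → posterior Gamma(21, 25/3)
obs 7: x=5 → posterior Gamma(26, 28/3)
obs 8: x=4 → posterior Gamma(30, 31/3)
obs 9: x=6 → posterior Gamma(36, 34/3)
obs 10: x=6 → posterior Gamma(42, 37/3)
obs 11: x=2 → posterior Gamma(44, 40/3)

129/40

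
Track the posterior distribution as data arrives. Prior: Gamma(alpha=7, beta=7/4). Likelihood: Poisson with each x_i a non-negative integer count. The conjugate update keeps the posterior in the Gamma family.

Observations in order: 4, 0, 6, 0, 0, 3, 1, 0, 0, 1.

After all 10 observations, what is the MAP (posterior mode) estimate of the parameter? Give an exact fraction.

obs 1: x=4 → posterior Gamma(11, 11/4)
obs 2: x=0 → posterior Gamma(11, 15/4)
obs 3: x=6 → posterior Gamma(17, 19/4)
obs 4: x=0 → posterior Gamma(17, 23/4)
obs 5: x=0 → posterior Gamma(17, 27/4)
obs 6: x=3 → posterior Gamma(20, 31/4)
obs 7: x=1 → posterior Gamma(21, 35/4)
obs 8: x=0 → posterior Gamma(21, 39/4)
obs 9: x=0 → posterior Gamma(21, 43/4)
obs 10: x=1 → posterior Gamma(22, 47/4)

84/47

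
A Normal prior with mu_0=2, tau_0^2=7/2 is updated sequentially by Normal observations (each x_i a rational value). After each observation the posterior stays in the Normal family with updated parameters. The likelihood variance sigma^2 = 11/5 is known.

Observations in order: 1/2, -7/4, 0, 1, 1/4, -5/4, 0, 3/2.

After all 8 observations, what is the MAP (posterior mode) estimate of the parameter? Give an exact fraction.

obs 1: x=1/2 → posterior Normal(41/38, 77/57)
obs 2: x=-7/4 → posterior Normal(1/368, 77/92)
obs 3: x=0 → posterior Normal(1/508, 77/127)
obs 4: x=1 → posterior Normal(47/216, 77/162)
obs 5: x=1/4 → posterior Normal(44/197, 77/197)
obs 6: x=-5/4 → posterior Normal(1/928, 77/232)
obs 7: x=0 → posterior Normal(1/1068, 77/267)
obs 8: x=3/2 → posterior Normal(211/1208, 77/302)

211/1208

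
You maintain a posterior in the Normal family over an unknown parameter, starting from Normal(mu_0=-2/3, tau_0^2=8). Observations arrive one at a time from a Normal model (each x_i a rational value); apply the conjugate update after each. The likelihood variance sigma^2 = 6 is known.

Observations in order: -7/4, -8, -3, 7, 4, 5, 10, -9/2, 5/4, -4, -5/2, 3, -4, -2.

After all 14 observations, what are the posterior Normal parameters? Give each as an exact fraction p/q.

obs 1: x=-7/4 → posterior Normal(-9/7, 24/7)
obs 2: x=-8 → posterior Normal(-41/11, 24/11)
obs 3: x=-3 → posterior Normal(-53/15, 8/5)
obs 4: x=7 → posterior Normal(-25/19, 24/19)
obs 5: x=4 → posterior Normal(-9/23, 24/23)
obs 6: x=5 → posterior Normal(11/27, 8/9)
obs 7: x=10 → posterior Normal(51/31, 24/31)
obs 8: x=-9/2 → posterior Normal(33/35, 24/35)
obs 9: x=5/4 → posterior Normal(38/39, 8/13)
obs 10: x=-4 → posterior Normal(22/43, 24/43)
obs 11: x=-5/2 → posterior Normal(12/47, 24/47)
obs 12: x=3 → posterior Normal(8/17, 8/17)
obs 13: x=-4 → posterior Normal(8/55, 24/55)
obs 14: x=-2 → posterior Normal(0, 24/59)

mu_0=0, tau_0^2=24/59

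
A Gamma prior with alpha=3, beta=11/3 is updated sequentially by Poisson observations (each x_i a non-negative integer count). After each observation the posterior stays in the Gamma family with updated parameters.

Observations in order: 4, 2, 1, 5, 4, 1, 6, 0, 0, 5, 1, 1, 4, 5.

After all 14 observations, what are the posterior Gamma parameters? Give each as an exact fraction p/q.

alpha=42, beta=53/3

obs 1: x=4 → posterior Gamma(7, 14/3)
obs 2: x=2 → posterior Gamma(9, 17/3)
obs 3: x=1 → posterior Gamma(10, 20/3)
obs 4: x=5 → posterior Gamma(15, 23/3)
obs 5: x=4 → posterior Gamma(19, 26/3)
obs 6: x=1 → posterior Gamma(20, 29/3)
obs 7: x=6 → posterior Gamma(26, 32/3)
obs 8: x=0 → posterior Gamma(26, 35/3)
obs 9: x=0 → posterior Gamma(26, 38/3)
obs 10: x=5 → posterior Gamma(31, 41/3)
obs 11: x=1 → posterior Gamma(32, 44/3)
obs 12: x=1 → posterior Gamma(33, 47/3)
obs 13: x=4 → posterior Gamma(37, 50/3)
obs 14: x=5 → posterior Gamma(42, 53/3)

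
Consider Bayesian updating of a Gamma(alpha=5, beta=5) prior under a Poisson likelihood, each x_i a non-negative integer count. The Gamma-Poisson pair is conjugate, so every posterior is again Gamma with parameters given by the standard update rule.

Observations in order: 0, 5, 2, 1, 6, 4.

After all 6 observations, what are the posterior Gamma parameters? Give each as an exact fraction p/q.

alpha=23, beta=11

obs 1: x=0 → posterior Gamma(5, 6)
obs 2: x=5 → posterior Gamma(10, 7)
obs 3: x=2 → posterior Gamma(12, 8)
obs 4: x=1 → posterior Gamma(13, 9)
obs 5: x=6 → posterior Gamma(19, 10)
obs 6: x=4 → posterior Gamma(23, 11)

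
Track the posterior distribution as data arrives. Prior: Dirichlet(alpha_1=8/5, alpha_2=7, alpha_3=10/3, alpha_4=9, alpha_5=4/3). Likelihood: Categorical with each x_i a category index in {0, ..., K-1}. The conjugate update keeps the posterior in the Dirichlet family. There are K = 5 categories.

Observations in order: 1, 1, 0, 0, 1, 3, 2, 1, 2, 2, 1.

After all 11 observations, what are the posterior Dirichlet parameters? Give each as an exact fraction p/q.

obs 1: x=1 → posterior Dirichlet(8/5, 8, 10/3, 9, 4/3)
obs 2: x=1 → posterior Dirichlet(8/5, 9, 10/3, 9, 4/3)
obs 3: x=0 → posterior Dirichlet(13/5, 9, 10/3, 9, 4/3)
obs 4: x=0 → posterior Dirichlet(18/5, 9, 10/3, 9, 4/3)
obs 5: x=1 → posterior Dirichlet(18/5, 10, 10/3, 9, 4/3)
obs 6: x=3 → posterior Dirichlet(18/5, 10, 10/3, 10, 4/3)
obs 7: x=2 → posterior Dirichlet(18/5, 10, 13/3, 10, 4/3)
obs 8: x=1 → posterior Dirichlet(18/5, 11, 13/3, 10, 4/3)
obs 9: x=2 → posterior Dirichlet(18/5, 11, 16/3, 10, 4/3)
obs 10: x=2 → posterior Dirichlet(18/5, 11, 19/3, 10, 4/3)
obs 11: x=1 → posterior Dirichlet(18/5, 12, 19/3, 10, 4/3)

alpha_1=18/5, alpha_2=12, alpha_3=19/3, alpha_4=10, alpha_5=4/3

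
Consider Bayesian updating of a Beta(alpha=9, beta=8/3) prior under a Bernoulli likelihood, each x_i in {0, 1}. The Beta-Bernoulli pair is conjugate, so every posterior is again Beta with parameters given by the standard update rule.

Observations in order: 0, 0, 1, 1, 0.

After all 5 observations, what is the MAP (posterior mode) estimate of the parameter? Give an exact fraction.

obs 1: x=0 → posterior Beta(9, 11/3)
obs 2: x=0 → posterior Beta(9, 14/3)
obs 3: x=1 → posterior Beta(10, 14/3)
obs 4: x=1 → posterior Beta(11, 14/3)
obs 5: x=0 → posterior Beta(11, 17/3)

15/22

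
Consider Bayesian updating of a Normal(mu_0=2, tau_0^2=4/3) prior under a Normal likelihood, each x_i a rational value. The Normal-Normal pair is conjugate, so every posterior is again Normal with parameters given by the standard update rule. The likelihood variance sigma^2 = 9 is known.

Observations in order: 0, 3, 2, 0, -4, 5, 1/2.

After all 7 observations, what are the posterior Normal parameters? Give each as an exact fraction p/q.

mu_0=16/11, tau_0^2=36/55

obs 1: x=0 → posterior Normal(54/31, 36/31)
obs 2: x=3 → posterior Normal(66/35, 36/35)
obs 3: x=2 → posterior Normal(74/39, 12/13)
obs 4: x=0 → posterior Normal(74/43, 36/43)
obs 5: x=-4 → posterior Normal(58/47, 36/47)
obs 6: x=5 → posterior Normal(26/17, 12/17)
obs 7: x=1/2 → posterior Normal(16/11, 36/55)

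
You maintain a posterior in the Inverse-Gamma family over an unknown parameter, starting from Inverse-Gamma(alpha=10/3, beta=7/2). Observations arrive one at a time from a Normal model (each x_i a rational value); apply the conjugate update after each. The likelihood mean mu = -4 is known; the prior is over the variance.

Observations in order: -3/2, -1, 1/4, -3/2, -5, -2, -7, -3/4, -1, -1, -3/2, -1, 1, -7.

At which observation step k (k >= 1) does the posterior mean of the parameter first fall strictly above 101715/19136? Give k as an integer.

k = 4

obs 1: x=-3/2 → posterior Inverse-Gamma(23/6, 53/8)
obs 2: x=-1 → posterior Inverse-Gamma(13/3, 89/8)
obs 3: x=1/4 → posterior Inverse-Gamma(29/6, 645/32)
obs 4: x=-3/2 → posterior Inverse-Gamma(16/3, 745/32)
obs 5: x=-5 → posterior Inverse-Gamma(35/6, 761/32)
obs 6: x=-2 → posterior Inverse-Gamma(19/3, 825/32)
obs 7: x=-7 → posterior Inverse-Gamma(41/6, 969/32)
obs 8: x=-3/4 → posterior Inverse-Gamma(22/3, 569/16)
obs 9: x=-1 → posterior Inverse-Gamma(47/6, 641/16)
obs 10: x=-1 → posterior Inverse-Gamma(25/3, 713/16)
obs 11: x=-3/2 → posterior Inverse-Gamma(53/6, 763/16)
obs 12: x=-1 → posterior Inverse-Gamma(28/3, 835/16)
obs 13: x=1 → posterior Inverse-Gamma(59/6, 1035/16)
obs 14: x=-7 → posterior Inverse-Gamma(31/3, 1107/16)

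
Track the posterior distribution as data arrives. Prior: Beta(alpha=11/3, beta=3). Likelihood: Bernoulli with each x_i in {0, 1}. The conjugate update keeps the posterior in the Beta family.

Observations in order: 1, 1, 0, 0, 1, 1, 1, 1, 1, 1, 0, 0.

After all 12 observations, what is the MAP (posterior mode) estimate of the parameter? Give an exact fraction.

16/25

obs 1: x=1 → posterior Beta(14/3, 3)
obs 2: x=1 → posterior Beta(17/3, 3)
obs 3: x=0 → posterior Beta(17/3, 4)
obs 4: x=0 → posterior Beta(17/3, 5)
obs 5: x=1 → posterior Beta(20/3, 5)
obs 6: x=1 → posterior Beta(23/3, 5)
obs 7: x=1 → posterior Beta(26/3, 5)
obs 8: x=1 → posterior Beta(29/3, 5)
obs 9: x=1 → posterior Beta(32/3, 5)
obs 10: x=1 → posterior Beta(35/3, 5)
obs 11: x=0 → posterior Beta(35/3, 6)
obs 12: x=0 → posterior Beta(35/3, 7)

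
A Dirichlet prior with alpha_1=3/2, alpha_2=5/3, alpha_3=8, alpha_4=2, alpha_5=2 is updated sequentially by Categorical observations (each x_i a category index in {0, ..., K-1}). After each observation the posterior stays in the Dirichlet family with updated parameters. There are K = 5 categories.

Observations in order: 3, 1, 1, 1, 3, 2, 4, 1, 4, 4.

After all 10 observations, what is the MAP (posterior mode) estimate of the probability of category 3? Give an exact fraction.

18/121

obs 1: x=3 → posterior Dirichlet(3/2, 5/3, 8, 3, 2)
obs 2: x=1 → posterior Dirichlet(3/2, 8/3, 8, 3, 2)
obs 3: x=1 → posterior Dirichlet(3/2, 11/3, 8, 3, 2)
obs 4: x=1 → posterior Dirichlet(3/2, 14/3, 8, 3, 2)
obs 5: x=3 → posterior Dirichlet(3/2, 14/3, 8, 4, 2)
obs 6: x=2 → posterior Dirichlet(3/2, 14/3, 9, 4, 2)
obs 7: x=4 → posterior Dirichlet(3/2, 14/3, 9, 4, 3)
obs 8: x=1 → posterior Dirichlet(3/2, 17/3, 9, 4, 3)
obs 9: x=4 → posterior Dirichlet(3/2, 17/3, 9, 4, 4)
obs 10: x=4 → posterior Dirichlet(3/2, 17/3, 9, 4, 5)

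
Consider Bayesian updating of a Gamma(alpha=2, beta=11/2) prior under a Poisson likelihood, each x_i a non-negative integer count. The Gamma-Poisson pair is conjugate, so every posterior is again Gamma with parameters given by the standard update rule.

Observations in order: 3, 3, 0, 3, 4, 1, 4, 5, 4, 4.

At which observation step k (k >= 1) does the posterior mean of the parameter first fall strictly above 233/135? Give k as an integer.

k = 8

obs 1: x=3 → posterior Gamma(5, 13/2)
obs 2: x=3 → posterior Gamma(8, 15/2)
obs 3: x=0 → posterior Gamma(8, 17/2)
obs 4: x=3 → posterior Gamma(11, 19/2)
obs 5: x=4 → posterior Gamma(15, 21/2)
obs 6: x=1 → posterior Gamma(16, 23/2)
obs 7: x=4 → posterior Gamma(20, 25/2)
obs 8: x=5 → posterior Gamma(25, 27/2)
obs 9: x=4 → posterior Gamma(29, 29/2)
obs 10: x=4 → posterior Gamma(33, 31/2)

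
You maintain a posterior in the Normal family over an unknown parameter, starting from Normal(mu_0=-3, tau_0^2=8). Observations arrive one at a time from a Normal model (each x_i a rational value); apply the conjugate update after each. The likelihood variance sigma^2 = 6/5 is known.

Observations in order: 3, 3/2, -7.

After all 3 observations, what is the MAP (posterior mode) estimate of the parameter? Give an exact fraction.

-59/63

obs 1: x=3 → posterior Normal(51/23, 24/23)
obs 2: x=3/2 → posterior Normal(81/43, 24/43)
obs 3: x=-7 → posterior Normal(-59/63, 8/21)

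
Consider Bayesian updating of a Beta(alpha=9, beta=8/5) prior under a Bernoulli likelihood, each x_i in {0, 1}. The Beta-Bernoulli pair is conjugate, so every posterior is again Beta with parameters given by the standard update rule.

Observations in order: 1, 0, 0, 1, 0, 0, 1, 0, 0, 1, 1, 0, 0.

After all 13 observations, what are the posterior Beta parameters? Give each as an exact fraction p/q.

alpha=14, beta=48/5

obs 1: x=1 → posterior Beta(10, 8/5)
obs 2: x=0 → posterior Beta(10, 13/5)
obs 3: x=0 → posterior Beta(10, 18/5)
obs 4: x=1 → posterior Beta(11, 18/5)
obs 5: x=0 → posterior Beta(11, 23/5)
obs 6: x=0 → posterior Beta(11, 28/5)
obs 7: x=1 → posterior Beta(12, 28/5)
obs 8: x=0 → posterior Beta(12, 33/5)
obs 9: x=0 → posterior Beta(12, 38/5)
obs 10: x=1 → posterior Beta(13, 38/5)
obs 11: x=1 → posterior Beta(14, 38/5)
obs 12: x=0 → posterior Beta(14, 43/5)
obs 13: x=0 → posterior Beta(14, 48/5)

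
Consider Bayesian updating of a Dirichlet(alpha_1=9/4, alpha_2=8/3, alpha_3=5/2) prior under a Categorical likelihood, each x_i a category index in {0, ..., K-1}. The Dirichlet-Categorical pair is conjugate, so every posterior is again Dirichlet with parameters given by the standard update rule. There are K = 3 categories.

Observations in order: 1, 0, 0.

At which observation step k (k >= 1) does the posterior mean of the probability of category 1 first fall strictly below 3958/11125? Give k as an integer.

obs 1: x=1 → posterior Dirichlet(9/4, 11/3, 5/2)
obs 2: x=0 → posterior Dirichlet(13/4, 11/3, 5/2)
obs 3: x=0 → posterior Dirichlet(17/4, 11/3, 5/2)

k = 3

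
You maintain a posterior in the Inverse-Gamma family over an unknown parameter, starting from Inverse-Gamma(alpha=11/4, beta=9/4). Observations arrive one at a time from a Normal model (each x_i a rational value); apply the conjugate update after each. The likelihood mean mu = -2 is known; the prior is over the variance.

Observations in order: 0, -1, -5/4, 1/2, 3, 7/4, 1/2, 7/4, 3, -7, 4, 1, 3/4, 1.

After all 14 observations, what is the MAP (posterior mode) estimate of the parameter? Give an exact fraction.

749/86

obs 1: x=0 → posterior Inverse-Gamma(13/4, 17/4)
obs 2: x=-1 → posterior Inverse-Gamma(15/4, 19/4)
obs 3: x=-5/4 → posterior Inverse-Gamma(17/4, 161/32)
obs 4: x=1/2 → posterior Inverse-Gamma(19/4, 261/32)
obs 5: x=3 → posterior Inverse-Gamma(21/4, 661/32)
obs 6: x=7/4 → posterior Inverse-Gamma(23/4, 443/16)
obs 7: x=1/2 → posterior Inverse-Gamma(25/4, 493/16)
obs 8: x=7/4 → posterior Inverse-Gamma(27/4, 1211/32)
obs 9: x=3 → posterior Inverse-Gamma(29/4, 1611/32)
obs 10: x=-7 → posterior Inverse-Gamma(31/4, 2011/32)
obs 11: x=4 → posterior Inverse-Gamma(33/4, 2587/32)
obs 12: x=1 → posterior Inverse-Gamma(35/4, 2731/32)
obs 13: x=3/4 → posterior Inverse-Gamma(37/4, 713/8)
obs 14: x=1 → posterior Inverse-Gamma(39/4, 749/8)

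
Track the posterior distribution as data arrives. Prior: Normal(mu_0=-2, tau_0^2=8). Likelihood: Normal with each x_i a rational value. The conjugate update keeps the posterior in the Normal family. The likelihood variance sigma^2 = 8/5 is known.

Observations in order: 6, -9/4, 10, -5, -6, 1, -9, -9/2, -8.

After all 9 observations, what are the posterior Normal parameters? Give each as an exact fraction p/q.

obs 1: x=6 → posterior Normal(14/3, 4/3)
obs 2: x=-9/4 → posterior Normal(67/44, 8/11)
obs 3: x=10 → posterior Normal(267/64, 1/2)
obs 4: x=-5 → posterior Normal(167/84, 8/21)
obs 5: x=-6 → posterior Normal(47/104, 4/13)
obs 6: x=1 → posterior Normal(67/124, 8/31)
obs 7: x=-9 → posterior Normal(-113/144, 2/9)
obs 8: x=-9/2 → posterior Normal(-203/164, 8/41)
obs 9: x=-8 → posterior Normal(-363/184, 4/23)

mu_0=-363/184, tau_0^2=4/23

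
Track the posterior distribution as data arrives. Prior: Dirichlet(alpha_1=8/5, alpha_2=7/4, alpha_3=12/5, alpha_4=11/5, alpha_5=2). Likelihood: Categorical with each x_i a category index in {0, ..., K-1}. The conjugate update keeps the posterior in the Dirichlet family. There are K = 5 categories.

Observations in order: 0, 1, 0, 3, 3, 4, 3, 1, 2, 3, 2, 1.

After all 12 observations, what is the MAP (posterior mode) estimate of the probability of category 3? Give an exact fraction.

obs 1: x=0 → posterior Dirichlet(13/5, 7/4, 12/5, 11/5, 2)
obs 2: x=1 → posterior Dirichlet(13/5, 11/4, 12/5, 11/5, 2)
obs 3: x=0 → posterior Dirichlet(18/5, 11/4, 12/5, 11/5, 2)
obs 4: x=3 → posterior Dirichlet(18/5, 11/4, 12/5, 16/5, 2)
obs 5: x=3 → posterior Dirichlet(18/5, 11/4, 12/5, 21/5, 2)
obs 6: x=4 → posterior Dirichlet(18/5, 11/4, 12/5, 21/5, 3)
obs 7: x=3 → posterior Dirichlet(18/5, 11/4, 12/5, 26/5, 3)
obs 8: x=1 → posterior Dirichlet(18/5, 15/4, 12/5, 26/5, 3)
obs 9: x=2 → posterior Dirichlet(18/5, 15/4, 17/5, 26/5, 3)
obs 10: x=3 → posterior Dirichlet(18/5, 15/4, 17/5, 31/5, 3)
obs 11: x=2 → posterior Dirichlet(18/5, 15/4, 22/5, 31/5, 3)
obs 12: x=1 → posterior Dirichlet(18/5, 19/4, 22/5, 31/5, 3)

104/339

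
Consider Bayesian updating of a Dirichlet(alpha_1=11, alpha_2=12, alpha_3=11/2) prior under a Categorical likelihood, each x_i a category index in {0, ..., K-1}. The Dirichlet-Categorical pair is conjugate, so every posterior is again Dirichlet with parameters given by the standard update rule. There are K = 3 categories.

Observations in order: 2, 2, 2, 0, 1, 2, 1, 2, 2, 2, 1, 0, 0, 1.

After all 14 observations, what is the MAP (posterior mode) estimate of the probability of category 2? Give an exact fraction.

23/79

obs 1: x=2 → posterior Dirichlet(11, 12, 13/2)
obs 2: x=2 → posterior Dirichlet(11, 12, 15/2)
obs 3: x=2 → posterior Dirichlet(11, 12, 17/2)
obs 4: x=0 → posterior Dirichlet(12, 12, 17/2)
obs 5: x=1 → posterior Dirichlet(12, 13, 17/2)
obs 6: x=2 → posterior Dirichlet(12, 13, 19/2)
obs 7: x=1 → posterior Dirichlet(12, 14, 19/2)
obs 8: x=2 → posterior Dirichlet(12, 14, 21/2)
obs 9: x=2 → posterior Dirichlet(12, 14, 23/2)
obs 10: x=2 → posterior Dirichlet(12, 14, 25/2)
obs 11: x=1 → posterior Dirichlet(12, 15, 25/2)
obs 12: x=0 → posterior Dirichlet(13, 15, 25/2)
obs 13: x=0 → posterior Dirichlet(14, 15, 25/2)
obs 14: x=1 → posterior Dirichlet(14, 16, 25/2)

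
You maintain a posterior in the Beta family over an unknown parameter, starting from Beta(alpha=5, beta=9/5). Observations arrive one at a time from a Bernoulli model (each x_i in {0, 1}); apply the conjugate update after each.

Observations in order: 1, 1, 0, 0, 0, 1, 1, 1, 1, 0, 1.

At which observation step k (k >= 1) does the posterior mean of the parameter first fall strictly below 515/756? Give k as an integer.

obs 1: x=1 → posterior Beta(6, 9/5)
obs 2: x=1 → posterior Beta(7, 9/5)
obs 3: x=0 → posterior Beta(7, 14/5)
obs 4: x=0 → posterior Beta(7, 19/5)
obs 5: x=0 → posterior Beta(7, 24/5)
obs 6: x=1 → posterior Beta(8, 24/5)
obs 7: x=1 → posterior Beta(9, 24/5)
obs 8: x=1 → posterior Beta(10, 24/5)
obs 9: x=1 → posterior Beta(11, 24/5)
obs 10: x=0 → posterior Beta(11, 29/5)
obs 11: x=1 → posterior Beta(12, 29/5)

k = 4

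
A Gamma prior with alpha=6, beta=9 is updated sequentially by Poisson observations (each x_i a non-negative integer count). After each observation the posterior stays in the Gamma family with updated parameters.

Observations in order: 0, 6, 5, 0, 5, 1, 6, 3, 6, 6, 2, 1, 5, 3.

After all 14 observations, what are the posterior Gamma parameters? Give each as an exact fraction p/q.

alpha=55, beta=23

obs 1: x=0 → posterior Gamma(6, 10)
obs 2: x=6 → posterior Gamma(12, 11)
obs 3: x=5 → posterior Gamma(17, 12)
obs 4: x=0 → posterior Gamma(17, 13)
obs 5: x=5 → posterior Gamma(22, 14)
obs 6: x=1 → posterior Gamma(23, 15)
obs 7: x=6 → posterior Gamma(29, 16)
obs 8: x=3 → posterior Gamma(32, 17)
obs 9: x=6 → posterior Gamma(38, 18)
obs 10: x=6 → posterior Gamma(44, 19)
obs 11: x=2 → posterior Gamma(46, 20)
obs 12: x=1 → posterior Gamma(47, 21)
obs 13: x=5 → posterior Gamma(52, 22)
obs 14: x=3 → posterior Gamma(55, 23)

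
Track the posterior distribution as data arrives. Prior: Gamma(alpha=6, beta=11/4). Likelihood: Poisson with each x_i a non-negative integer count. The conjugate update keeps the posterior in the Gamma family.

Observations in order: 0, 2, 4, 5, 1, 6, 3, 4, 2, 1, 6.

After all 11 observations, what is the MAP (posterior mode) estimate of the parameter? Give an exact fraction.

obs 1: x=0 → posterior Gamma(6, 15/4)
obs 2: x=2 → posterior Gamma(8, 19/4)
obs 3: x=4 → posterior Gamma(12, 23/4)
obs 4: x=5 → posterior Gamma(17, 27/4)
obs 5: x=1 → posterior Gamma(18, 31/4)
obs 6: x=6 → posterior Gamma(24, 35/4)
obs 7: x=3 → posterior Gamma(27, 39/4)
obs 8: x=4 → posterior Gamma(31, 43/4)
obs 9: x=2 → posterior Gamma(33, 47/4)
obs 10: x=1 → posterior Gamma(34, 51/4)
obs 11: x=6 → posterior Gamma(40, 55/4)

156/55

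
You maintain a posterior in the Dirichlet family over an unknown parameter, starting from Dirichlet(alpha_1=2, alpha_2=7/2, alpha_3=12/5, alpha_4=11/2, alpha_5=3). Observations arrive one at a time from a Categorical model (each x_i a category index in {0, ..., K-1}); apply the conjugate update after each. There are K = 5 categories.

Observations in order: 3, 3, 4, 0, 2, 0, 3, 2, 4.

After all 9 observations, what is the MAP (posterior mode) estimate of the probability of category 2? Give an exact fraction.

obs 1: x=3 → posterior Dirichlet(2, 7/2, 12/5, 13/2, 3)
obs 2: x=3 → posterior Dirichlet(2, 7/2, 12/5, 15/2, 3)
obs 3: x=4 → posterior Dirichlet(2, 7/2, 12/5, 15/2, 4)
obs 4: x=0 → posterior Dirichlet(3, 7/2, 12/5, 15/2, 4)
obs 5: x=2 → posterior Dirichlet(3, 7/2, 17/5, 15/2, 4)
obs 6: x=0 → posterior Dirichlet(4, 7/2, 17/5, 15/2, 4)
obs 7: x=3 → posterior Dirichlet(4, 7/2, 17/5, 17/2, 4)
obs 8: x=2 → posterior Dirichlet(4, 7/2, 22/5, 17/2, 4)
obs 9: x=4 → posterior Dirichlet(4, 7/2, 22/5, 17/2, 5)

1/6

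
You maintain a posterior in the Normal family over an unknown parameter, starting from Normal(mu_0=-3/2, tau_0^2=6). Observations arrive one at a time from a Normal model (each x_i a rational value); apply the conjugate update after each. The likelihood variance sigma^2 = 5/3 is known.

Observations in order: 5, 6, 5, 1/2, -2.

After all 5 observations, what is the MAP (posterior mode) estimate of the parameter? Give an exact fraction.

obs 1: x=5 → posterior Normal(165/46, 30/23)
obs 2: x=6 → posterior Normal(381/82, 30/41)
obs 3: x=5 → posterior Normal(561/118, 30/59)
obs 4: x=1/2 → posterior Normal(579/154, 30/77)
obs 5: x=-2 → posterior Normal(507/190, 6/19)

507/190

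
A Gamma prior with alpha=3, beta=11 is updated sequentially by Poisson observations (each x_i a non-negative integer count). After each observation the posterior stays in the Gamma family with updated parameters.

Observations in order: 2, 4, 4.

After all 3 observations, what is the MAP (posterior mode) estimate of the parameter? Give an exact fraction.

obs 1: x=2 → posterior Gamma(5, 12)
obs 2: x=4 → posterior Gamma(9, 13)
obs 3: x=4 → posterior Gamma(13, 14)

6/7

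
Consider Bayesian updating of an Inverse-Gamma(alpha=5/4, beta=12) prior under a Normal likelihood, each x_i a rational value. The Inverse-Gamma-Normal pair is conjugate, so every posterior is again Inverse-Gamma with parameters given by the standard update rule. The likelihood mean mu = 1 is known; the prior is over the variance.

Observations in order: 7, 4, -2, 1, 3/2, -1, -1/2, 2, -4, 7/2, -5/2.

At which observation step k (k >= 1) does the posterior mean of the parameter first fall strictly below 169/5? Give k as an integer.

k = 2

obs 1: x=7 → posterior Inverse-Gamma(7/4, 30)
obs 2: x=4 → posterior Inverse-Gamma(9/4, 69/2)
obs 3: x=-2 → posterior Inverse-Gamma(11/4, 39)
obs 4: x=1 → posterior Inverse-Gamma(13/4, 39)
obs 5: x=3/2 → posterior Inverse-Gamma(15/4, 313/8)
obs 6: x=-1 → posterior Inverse-Gamma(17/4, 329/8)
obs 7: x=-1/2 → posterior Inverse-Gamma(19/4, 169/4)
obs 8: x=2 → posterior Inverse-Gamma(21/4, 171/4)
obs 9: x=-4 → posterior Inverse-Gamma(23/4, 221/4)
obs 10: x=7/2 → posterior Inverse-Gamma(25/4, 467/8)
obs 11: x=-5/2 → posterior Inverse-Gamma(27/4, 129/2)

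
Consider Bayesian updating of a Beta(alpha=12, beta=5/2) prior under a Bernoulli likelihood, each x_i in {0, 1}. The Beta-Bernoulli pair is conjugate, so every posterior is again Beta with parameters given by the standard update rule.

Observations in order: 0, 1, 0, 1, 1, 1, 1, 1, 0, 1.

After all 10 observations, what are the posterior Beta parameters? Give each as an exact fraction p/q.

obs 1: x=0 → posterior Beta(12, 7/2)
obs 2: x=1 → posterior Beta(13, 7/2)
obs 3: x=0 → posterior Beta(13, 9/2)
obs 4: x=1 → posterior Beta(14, 9/2)
obs 5: x=1 → posterior Beta(15, 9/2)
obs 6: x=1 → posterior Beta(16, 9/2)
obs 7: x=1 → posterior Beta(17, 9/2)
obs 8: x=1 → posterior Beta(18, 9/2)
obs 9: x=0 → posterior Beta(18, 11/2)
obs 10: x=1 → posterior Beta(19, 11/2)

alpha=19, beta=11/2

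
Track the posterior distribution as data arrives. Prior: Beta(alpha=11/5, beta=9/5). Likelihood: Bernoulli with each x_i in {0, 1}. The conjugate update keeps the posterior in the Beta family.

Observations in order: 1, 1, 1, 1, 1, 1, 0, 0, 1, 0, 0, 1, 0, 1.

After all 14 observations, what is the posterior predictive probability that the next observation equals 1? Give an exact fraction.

28/45

obs 1: x=1 → posterior Beta(16/5, 9/5)
obs 2: x=1 → posterior Beta(21/5, 9/5)
obs 3: x=1 → posterior Beta(26/5, 9/5)
obs 4: x=1 → posterior Beta(31/5, 9/5)
obs 5: x=1 → posterior Beta(36/5, 9/5)
obs 6: x=1 → posterior Beta(41/5, 9/5)
obs 7: x=0 → posterior Beta(41/5, 14/5)
obs 8: x=0 → posterior Beta(41/5, 19/5)
obs 9: x=1 → posterior Beta(46/5, 19/5)
obs 10: x=0 → posterior Beta(46/5, 24/5)
obs 11: x=0 → posterior Beta(46/5, 29/5)
obs 12: x=1 → posterior Beta(51/5, 29/5)
obs 13: x=0 → posterior Beta(51/5, 34/5)
obs 14: x=1 → posterior Beta(56/5, 34/5)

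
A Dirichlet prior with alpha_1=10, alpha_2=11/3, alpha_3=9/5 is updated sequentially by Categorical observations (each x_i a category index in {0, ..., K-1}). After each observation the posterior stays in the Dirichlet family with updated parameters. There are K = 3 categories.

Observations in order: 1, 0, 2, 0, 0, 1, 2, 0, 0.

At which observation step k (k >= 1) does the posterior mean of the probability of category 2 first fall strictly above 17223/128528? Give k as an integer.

k = 3

obs 1: x=1 → posterior Dirichlet(10, 14/3, 9/5)
obs 2: x=0 → posterior Dirichlet(11, 14/3, 9/5)
obs 3: x=2 → posterior Dirichlet(11, 14/3, 14/5)
obs 4: x=0 → posterior Dirichlet(12, 14/3, 14/5)
obs 5: x=0 → posterior Dirichlet(13, 14/3, 14/5)
obs 6: x=1 → posterior Dirichlet(13, 17/3, 14/5)
obs 7: x=2 → posterior Dirichlet(13, 17/3, 19/5)
obs 8: x=0 → posterior Dirichlet(14, 17/3, 19/5)
obs 9: x=0 → posterior Dirichlet(15, 17/3, 19/5)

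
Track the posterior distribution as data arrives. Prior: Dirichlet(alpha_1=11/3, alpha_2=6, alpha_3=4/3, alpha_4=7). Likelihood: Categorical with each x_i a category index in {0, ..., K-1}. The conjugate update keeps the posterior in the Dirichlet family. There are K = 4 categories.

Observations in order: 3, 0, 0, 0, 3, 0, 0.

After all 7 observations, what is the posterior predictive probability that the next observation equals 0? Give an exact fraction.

obs 1: x=3 → posterior Dirichlet(11/3, 6, 4/3, 8)
obs 2: x=0 → posterior Dirichlet(14/3, 6, 4/3, 8)
obs 3: x=0 → posterior Dirichlet(17/3, 6, 4/3, 8)
obs 4: x=0 → posterior Dirichlet(20/3, 6, 4/3, 8)
obs 5: x=3 → posterior Dirichlet(20/3, 6, 4/3, 9)
obs 6: x=0 → posterior Dirichlet(23/3, 6, 4/3, 9)
obs 7: x=0 → posterior Dirichlet(26/3, 6, 4/3, 9)

26/75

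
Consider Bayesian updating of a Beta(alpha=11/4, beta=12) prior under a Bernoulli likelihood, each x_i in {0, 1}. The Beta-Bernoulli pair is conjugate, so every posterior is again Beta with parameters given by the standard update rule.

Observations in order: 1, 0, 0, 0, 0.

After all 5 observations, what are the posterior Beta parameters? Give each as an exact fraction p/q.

obs 1: x=1 → posterior Beta(15/4, 12)
obs 2: x=0 → posterior Beta(15/4, 13)
obs 3: x=0 → posterior Beta(15/4, 14)
obs 4: x=0 → posterior Beta(15/4, 15)
obs 5: x=0 → posterior Beta(15/4, 16)

alpha=15/4, beta=16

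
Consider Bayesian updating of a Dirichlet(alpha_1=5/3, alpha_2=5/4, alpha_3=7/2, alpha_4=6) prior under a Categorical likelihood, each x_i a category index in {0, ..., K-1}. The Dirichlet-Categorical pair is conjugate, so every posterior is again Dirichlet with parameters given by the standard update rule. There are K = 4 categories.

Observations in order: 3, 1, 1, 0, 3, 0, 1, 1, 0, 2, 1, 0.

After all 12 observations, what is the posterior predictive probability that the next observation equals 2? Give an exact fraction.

54/293

obs 1: x=3 → posterior Dirichlet(5/3, 5/4, 7/2, 7)
obs 2: x=1 → posterior Dirichlet(5/3, 9/4, 7/2, 7)
obs 3: x=1 → posterior Dirichlet(5/3, 13/4, 7/2, 7)
obs 4: x=0 → posterior Dirichlet(8/3, 13/4, 7/2, 7)
obs 5: x=3 → posterior Dirichlet(8/3, 13/4, 7/2, 8)
obs 6: x=0 → posterior Dirichlet(11/3, 13/4, 7/2, 8)
obs 7: x=1 → posterior Dirichlet(11/3, 17/4, 7/2, 8)
obs 8: x=1 → posterior Dirichlet(11/3, 21/4, 7/2, 8)
obs 9: x=0 → posterior Dirichlet(14/3, 21/4, 7/2, 8)
obs 10: x=2 → posterior Dirichlet(14/3, 21/4, 9/2, 8)
obs 11: x=1 → posterior Dirichlet(14/3, 25/4, 9/2, 8)
obs 12: x=0 → posterior Dirichlet(17/3, 25/4, 9/2, 8)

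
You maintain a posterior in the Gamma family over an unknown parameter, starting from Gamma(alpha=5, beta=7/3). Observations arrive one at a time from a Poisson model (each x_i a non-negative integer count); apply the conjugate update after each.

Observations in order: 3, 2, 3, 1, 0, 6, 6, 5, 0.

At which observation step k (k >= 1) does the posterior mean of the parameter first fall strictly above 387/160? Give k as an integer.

k = 3

obs 1: x=3 → posterior Gamma(8, 10/3)
obs 2: x=2 → posterior Gamma(10, 13/3)
obs 3: x=3 → posterior Gamma(13, 16/3)
obs 4: x=1 → posterior Gamma(14, 19/3)
obs 5: x=0 → posterior Gamma(14, 22/3)
obs 6: x=6 → posterior Gamma(20, 25/3)
obs 7: x=6 → posterior Gamma(26, 28/3)
obs 8: x=5 → posterior Gamma(31, 31/3)
obs 9: x=0 → posterior Gamma(31, 34/3)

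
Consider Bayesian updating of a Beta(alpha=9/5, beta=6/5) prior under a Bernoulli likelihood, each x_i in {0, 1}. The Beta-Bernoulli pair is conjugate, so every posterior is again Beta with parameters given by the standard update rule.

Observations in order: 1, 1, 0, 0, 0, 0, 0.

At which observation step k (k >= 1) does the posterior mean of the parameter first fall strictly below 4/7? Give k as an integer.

obs 1: x=1 → posterior Beta(14/5, 6/5)
obs 2: x=1 → posterior Beta(19/5, 6/5)
obs 3: x=0 → posterior Beta(19/5, 11/5)
obs 4: x=0 → posterior Beta(19/5, 16/5)
obs 5: x=0 → posterior Beta(19/5, 21/5)
obs 6: x=0 → posterior Beta(19/5, 26/5)
obs 7: x=0 → posterior Beta(19/5, 31/5)

k = 4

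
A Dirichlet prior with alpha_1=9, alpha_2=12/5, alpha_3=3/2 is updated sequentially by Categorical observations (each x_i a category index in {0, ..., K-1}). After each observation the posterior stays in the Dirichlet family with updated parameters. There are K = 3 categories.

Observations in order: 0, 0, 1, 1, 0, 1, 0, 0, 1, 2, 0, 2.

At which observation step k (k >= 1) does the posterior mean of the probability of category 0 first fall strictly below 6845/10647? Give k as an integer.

obs 1: x=0 → posterior Dirichlet(10, 12/5, 3/2)
obs 2: x=0 → posterior Dirichlet(11, 12/5, 3/2)
obs 3: x=1 → posterior Dirichlet(11, 17/5, 3/2)
obs 4: x=1 → posterior Dirichlet(11, 22/5, 3/2)
obs 5: x=0 → posterior Dirichlet(12, 22/5, 3/2)
obs 6: x=1 → posterior Dirichlet(12, 27/5, 3/2)
obs 7: x=0 → posterior Dirichlet(13, 27/5, 3/2)
obs 8: x=0 → posterior Dirichlet(14, 27/5, 3/2)
obs 9: x=1 → posterior Dirichlet(14, 32/5, 3/2)
obs 10: x=2 → posterior Dirichlet(14, 32/5, 5/2)
obs 11: x=0 → posterior Dirichlet(15, 32/5, 5/2)
obs 12: x=2 → posterior Dirichlet(15, 32/5, 7/2)

k = 6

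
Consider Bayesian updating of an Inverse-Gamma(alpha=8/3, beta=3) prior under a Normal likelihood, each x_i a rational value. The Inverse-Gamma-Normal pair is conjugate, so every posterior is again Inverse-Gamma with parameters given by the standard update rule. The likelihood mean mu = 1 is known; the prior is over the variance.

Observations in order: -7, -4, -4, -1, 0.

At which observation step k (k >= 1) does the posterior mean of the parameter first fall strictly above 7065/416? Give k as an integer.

obs 1: x=-7 → posterior Inverse-Gamma(19/6, 35)
obs 2: x=-4 → posterior Inverse-Gamma(11/3, 95/2)
obs 3: x=-4 → posterior Inverse-Gamma(25/6, 60)
obs 4: x=-1 → posterior Inverse-Gamma(14/3, 62)
obs 5: x=0 → posterior Inverse-Gamma(31/6, 125/2)

k = 2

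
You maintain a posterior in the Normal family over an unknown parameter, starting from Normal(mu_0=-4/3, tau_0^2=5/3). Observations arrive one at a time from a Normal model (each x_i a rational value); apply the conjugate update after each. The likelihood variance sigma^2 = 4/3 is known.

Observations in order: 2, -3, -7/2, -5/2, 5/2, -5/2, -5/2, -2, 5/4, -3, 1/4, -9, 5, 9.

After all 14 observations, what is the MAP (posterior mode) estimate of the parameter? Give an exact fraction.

obs 1: x=2 → posterior Normal(14/27, 20/27)
obs 2: x=-3 → posterior Normal(-31/42, 10/21)
obs 3: x=-7/2 → posterior Normal(-167/114, 20/57)
obs 4: x=-5/2 → posterior Normal(-121/72, 5/18)
obs 5: x=5/2 → posterior Normal(-167/174, 20/87)
obs 6: x=-5/2 → posterior Normal(-121/102, 10/51)
obs 7: x=-5/2 → posterior Normal(-317/234, 20/117)
obs 8: x=-2 → posterior Normal(-377/264, 5/33)
obs 9: x=5/4 → posterior Normal(-97/84, 20/147)
obs 10: x=-3 → posterior Normal(-859/648, 10/81)
obs 11: x=1/4 → posterior Normal(-211/177, 20/177)
obs 12: x=-9 → posterior Normal(-173/96, 5/48)
obs 13: x=5 → posterior Normal(-271/207, 20/207)
obs 14: x=9 → posterior Normal(-68/111, 10/111)

-68/111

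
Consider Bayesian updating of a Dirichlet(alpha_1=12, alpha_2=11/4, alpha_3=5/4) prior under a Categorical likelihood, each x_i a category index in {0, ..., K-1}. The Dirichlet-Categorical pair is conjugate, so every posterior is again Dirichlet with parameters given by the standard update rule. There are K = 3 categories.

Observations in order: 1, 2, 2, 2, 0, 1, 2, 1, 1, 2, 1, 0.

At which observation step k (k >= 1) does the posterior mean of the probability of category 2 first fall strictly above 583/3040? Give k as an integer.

k = 4

obs 1: x=1 → posterior Dirichlet(12, 15/4, 5/4)
obs 2: x=2 → posterior Dirichlet(12, 15/4, 9/4)
obs 3: x=2 → posterior Dirichlet(12, 15/4, 13/4)
obs 4: x=2 → posterior Dirichlet(12, 15/4, 17/4)
obs 5: x=0 → posterior Dirichlet(13, 15/4, 17/4)
obs 6: x=1 → posterior Dirichlet(13, 19/4, 17/4)
obs 7: x=2 → posterior Dirichlet(13, 19/4, 21/4)
obs 8: x=1 → posterior Dirichlet(13, 23/4, 21/4)
obs 9: x=1 → posterior Dirichlet(13, 27/4, 21/4)
obs 10: x=2 → posterior Dirichlet(13, 27/4, 25/4)
obs 11: x=1 → posterior Dirichlet(13, 31/4, 25/4)
obs 12: x=0 → posterior Dirichlet(14, 31/4, 25/4)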